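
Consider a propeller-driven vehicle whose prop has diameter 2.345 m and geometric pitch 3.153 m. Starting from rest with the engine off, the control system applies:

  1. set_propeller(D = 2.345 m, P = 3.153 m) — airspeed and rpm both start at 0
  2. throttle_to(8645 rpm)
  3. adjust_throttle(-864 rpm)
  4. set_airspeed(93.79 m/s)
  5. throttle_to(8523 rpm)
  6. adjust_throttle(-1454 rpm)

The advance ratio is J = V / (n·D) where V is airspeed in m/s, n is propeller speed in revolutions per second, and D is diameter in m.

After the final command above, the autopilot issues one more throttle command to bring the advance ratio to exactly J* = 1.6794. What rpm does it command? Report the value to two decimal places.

set_propeller: D = 2.345 m, P = 3.153 m (p = P/D = 1.344563); state ← (V=0, rpm=0)
throttle_to(8645): rpm ← 8645
adjust_throttle(-864): rpm ← 8645 -864 = 7781
set_airspeed(93.79): V ← 93.79 m/s
throttle_to(8523): rpm ← 8523
adjust_throttle(-1454): rpm ← 8523 -1454 = 7069
final state: V = 93.79 m/s, rpm = 7069 → n = rpm/60 = 117.816667 rev/s
target J* = 1.6794; solve J* = V/(n·D) for n: n = V/(J*·D) = 93.79/(1.6794 × 2.345) = 23.815491 rev/s
rpm = 60·n = 1428.929461

rpm = 1428.93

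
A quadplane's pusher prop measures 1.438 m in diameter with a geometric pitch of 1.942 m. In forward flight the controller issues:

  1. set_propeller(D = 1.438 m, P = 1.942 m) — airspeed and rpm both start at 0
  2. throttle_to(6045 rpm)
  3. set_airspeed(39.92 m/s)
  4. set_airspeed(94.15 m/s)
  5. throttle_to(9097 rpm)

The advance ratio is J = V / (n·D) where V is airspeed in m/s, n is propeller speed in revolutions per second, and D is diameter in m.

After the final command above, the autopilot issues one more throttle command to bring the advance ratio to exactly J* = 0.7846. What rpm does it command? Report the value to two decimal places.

rpm = 5006.85

set_propeller: D = 1.438 m, P = 1.942 m (p = P/D = 1.350487); state ← (V=0, rpm=0)
throttle_to(6045): rpm ← 6045
set_airspeed(39.92): V ← 39.92 m/s
set_airspeed(94.15): V ← 94.15 m/s
throttle_to(9097): rpm ← 9097
final state: V = 94.15 m/s, rpm = 9097 → n = rpm/60 = 151.616667 rev/s
target J* = 0.7846; solve J* = V/(n·D) for n: n = V/(J*·D) = 94.15/(0.7846 × 1.438) = 83.447462 rev/s
rpm = 60·n = 5006.847744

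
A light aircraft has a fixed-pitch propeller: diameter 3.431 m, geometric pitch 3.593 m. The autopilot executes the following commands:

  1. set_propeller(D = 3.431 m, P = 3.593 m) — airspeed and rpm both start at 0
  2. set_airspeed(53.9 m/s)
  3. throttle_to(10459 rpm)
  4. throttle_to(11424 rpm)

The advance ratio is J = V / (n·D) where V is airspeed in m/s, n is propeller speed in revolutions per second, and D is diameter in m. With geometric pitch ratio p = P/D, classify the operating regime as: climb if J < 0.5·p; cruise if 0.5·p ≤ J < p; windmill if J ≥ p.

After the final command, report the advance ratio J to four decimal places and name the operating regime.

J = 0.0825, regime = climb

set_propeller: D = 3.431 m, P = 3.593 m (p = P/D = 1.047217); state ← (V=0, rpm=0)
set_airspeed(53.9): V ← 53.9 m/s
throttle_to(10459): rpm ← 10459
throttle_to(11424): rpm ← 11424
final state: V = 53.9 m/s, rpm = 11424 → n = rpm/60 = 190.400000 rev/s
J = V / (n·D) = 53.9 / (190.400000 × 3.431) = 0.082509
regime bands: climb J<0.5236 | cruise [0.5236, 1.0472) | windmill J≥1.0472
J = 0.0825 → climb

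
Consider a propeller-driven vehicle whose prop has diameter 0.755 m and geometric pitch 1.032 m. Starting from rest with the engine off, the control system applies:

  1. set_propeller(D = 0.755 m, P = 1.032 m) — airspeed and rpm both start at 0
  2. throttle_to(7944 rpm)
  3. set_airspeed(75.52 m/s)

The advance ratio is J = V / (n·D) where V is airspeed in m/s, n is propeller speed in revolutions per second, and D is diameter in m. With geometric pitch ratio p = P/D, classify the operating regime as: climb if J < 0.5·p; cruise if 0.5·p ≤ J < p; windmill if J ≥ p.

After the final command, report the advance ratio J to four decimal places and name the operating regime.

set_propeller: D = 0.755 m, P = 1.032 m (p = P/D = 1.366887); state ← (V=0, rpm=0)
throttle_to(7944): rpm ← 7944
set_airspeed(75.52): V ← 75.52 m/s
final state: V = 75.52 m/s, rpm = 7944 → n = rpm/60 = 132.400000 rev/s
J = V / (n·D) = 75.52 / (132.400000 × 0.755) = 0.755487
regime bands: climb J<0.6834 | cruise [0.6834, 1.3669) | windmill J≥1.3669
J = 0.7555 → cruise

J = 0.7555, regime = cruise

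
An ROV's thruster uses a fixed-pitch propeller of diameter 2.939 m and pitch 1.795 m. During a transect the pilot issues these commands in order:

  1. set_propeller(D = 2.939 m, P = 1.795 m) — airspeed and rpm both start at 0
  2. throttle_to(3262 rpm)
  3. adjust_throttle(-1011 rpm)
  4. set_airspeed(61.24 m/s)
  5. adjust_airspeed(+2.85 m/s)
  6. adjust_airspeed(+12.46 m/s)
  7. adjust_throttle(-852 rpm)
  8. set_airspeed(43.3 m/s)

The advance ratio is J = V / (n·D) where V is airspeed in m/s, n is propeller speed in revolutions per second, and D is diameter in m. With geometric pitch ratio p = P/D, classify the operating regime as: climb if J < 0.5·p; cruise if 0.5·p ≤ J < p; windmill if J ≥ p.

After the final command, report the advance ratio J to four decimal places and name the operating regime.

set_propeller: D = 2.939 m, P = 1.795 m (p = P/D = 0.610752); state ← (V=0, rpm=0)
throttle_to(3262): rpm ← 3262
adjust_throttle(-1011): rpm ← 3262 -1011 = 2251
set_airspeed(61.24): V ← 61.24 m/s
adjust_airspeed(+2.85): V ← 61.24 +2.85 = 64.09 m/s
adjust_airspeed(+12.46): V ← 64.09 +12.46 = 76.55 m/s
adjust_throttle(-852): rpm ← 2251 -852 = 1399
set_airspeed(43.3): V ← 43.3 m/s
final state: V = 43.3 m/s, rpm = 1399 → n = rpm/60 = 23.316667 rev/s
J = V / (n·D) = 43.3 / (23.316667 × 2.939) = 0.631861
regime bands: climb J<0.3054 | cruise [0.3054, 0.6108) | windmill J≥0.6108
J = 0.6319 → windmill

J = 0.6319, regime = windmill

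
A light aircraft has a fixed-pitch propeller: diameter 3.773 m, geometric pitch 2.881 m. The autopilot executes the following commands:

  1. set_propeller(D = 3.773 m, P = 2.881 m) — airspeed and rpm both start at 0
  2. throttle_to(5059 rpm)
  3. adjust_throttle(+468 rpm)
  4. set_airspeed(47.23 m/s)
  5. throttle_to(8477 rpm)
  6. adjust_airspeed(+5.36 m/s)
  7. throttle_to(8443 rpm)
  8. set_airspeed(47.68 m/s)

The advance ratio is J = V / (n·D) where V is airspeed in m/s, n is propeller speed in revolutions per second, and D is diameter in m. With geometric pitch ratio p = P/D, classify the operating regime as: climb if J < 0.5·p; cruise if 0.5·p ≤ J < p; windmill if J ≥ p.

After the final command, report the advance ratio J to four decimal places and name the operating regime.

J = 0.0898, regime = climb

set_propeller: D = 3.773 m, P = 2.881 m (p = P/D = 0.763583); state ← (V=0, rpm=0)
throttle_to(5059): rpm ← 5059
adjust_throttle(+468): rpm ← 5059 +468 = 5527
set_airspeed(47.23): V ← 47.23 m/s
throttle_to(8477): rpm ← 8477
adjust_airspeed(+5.36): V ← 47.23 +5.36 = 52.59 m/s
throttle_to(8443): rpm ← 8443
set_airspeed(47.68): V ← 47.68 m/s
final state: V = 47.68 m/s, rpm = 8443 → n = rpm/60 = 140.716667 rev/s
J = V / (n·D) = 47.68 / (140.716667 × 3.773) = 0.089806
regime bands: climb J<0.3818 | cruise [0.3818, 0.7636) | windmill J≥0.7636
J = 0.0898 → climb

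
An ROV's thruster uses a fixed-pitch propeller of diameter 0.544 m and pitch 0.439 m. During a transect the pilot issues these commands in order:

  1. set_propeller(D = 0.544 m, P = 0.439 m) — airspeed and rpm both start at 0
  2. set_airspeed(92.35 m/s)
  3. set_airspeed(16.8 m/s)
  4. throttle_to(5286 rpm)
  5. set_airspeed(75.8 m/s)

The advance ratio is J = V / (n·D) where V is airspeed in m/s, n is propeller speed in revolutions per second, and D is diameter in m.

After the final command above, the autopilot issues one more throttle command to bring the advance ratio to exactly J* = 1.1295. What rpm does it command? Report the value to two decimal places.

rpm = 7401.77

set_propeller: D = 0.544 m, P = 0.439 m (p = P/D = 0.806985); state ← (V=0, rpm=0)
set_airspeed(92.35): V ← 92.35 m/s
set_airspeed(16.8): V ← 16.8 m/s
throttle_to(5286): rpm ← 5286
set_airspeed(75.8): V ← 75.8 m/s
final state: V = 75.8 m/s, rpm = 5286 → n = rpm/60 = 88.100000 rev/s
target J* = 1.1295; solve J* = V/(n·D) for n: n = V/(J*·D) = 75.8/(1.1295 × 0.544) = 123.362758 rev/s
rpm = 60·n = 7401.765487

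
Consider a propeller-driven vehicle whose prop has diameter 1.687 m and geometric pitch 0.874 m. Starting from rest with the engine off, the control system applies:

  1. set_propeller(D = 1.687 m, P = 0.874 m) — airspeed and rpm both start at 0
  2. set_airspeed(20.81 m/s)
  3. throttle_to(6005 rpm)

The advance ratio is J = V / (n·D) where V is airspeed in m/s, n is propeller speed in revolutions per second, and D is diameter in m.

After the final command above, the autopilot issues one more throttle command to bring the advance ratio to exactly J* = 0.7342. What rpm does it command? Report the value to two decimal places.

rpm = 1008.08

set_propeller: D = 1.687 m, P = 0.874 m (p = P/D = 0.518079); state ← (V=0, rpm=0)
set_airspeed(20.81): V ← 20.81 m/s
throttle_to(6005): rpm ← 6005
final state: V = 20.81 m/s, rpm = 6005 → n = rpm/60 = 100.083333 rev/s
target J* = 0.7342; solve J* = V/(n·D) for n: n = V/(J*·D) = 20.81/(0.7342 × 1.687) = 16.801290 rev/s
rpm = 60·n = 1008.077375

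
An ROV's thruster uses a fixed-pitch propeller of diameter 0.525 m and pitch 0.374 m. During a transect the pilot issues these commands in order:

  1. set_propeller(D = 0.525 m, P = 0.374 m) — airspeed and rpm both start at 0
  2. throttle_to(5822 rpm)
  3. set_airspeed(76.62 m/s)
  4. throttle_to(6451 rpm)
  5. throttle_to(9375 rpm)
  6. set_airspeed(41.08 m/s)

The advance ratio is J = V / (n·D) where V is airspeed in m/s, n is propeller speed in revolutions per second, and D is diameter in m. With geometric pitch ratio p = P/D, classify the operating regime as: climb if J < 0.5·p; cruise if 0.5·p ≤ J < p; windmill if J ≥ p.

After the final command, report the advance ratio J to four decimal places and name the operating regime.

set_propeller: D = 0.525 m, P = 0.374 m (p = P/D = 0.712381); state ← (V=0, rpm=0)
throttle_to(5822): rpm ← 5822
set_airspeed(76.62): V ← 76.62 m/s
throttle_to(6451): rpm ← 6451
throttle_to(9375): rpm ← 9375
set_airspeed(41.08): V ← 41.08 m/s
final state: V = 41.08 m/s, rpm = 9375 → n = rpm/60 = 156.250000 rev/s
J = V / (n·D) = 41.08 / (156.250000 × 0.525) = 0.500785
regime bands: climb J<0.3562 | cruise [0.3562, 0.7124) | windmill J≥0.7124
J = 0.5008 → cruise

J = 0.5008, regime = cruise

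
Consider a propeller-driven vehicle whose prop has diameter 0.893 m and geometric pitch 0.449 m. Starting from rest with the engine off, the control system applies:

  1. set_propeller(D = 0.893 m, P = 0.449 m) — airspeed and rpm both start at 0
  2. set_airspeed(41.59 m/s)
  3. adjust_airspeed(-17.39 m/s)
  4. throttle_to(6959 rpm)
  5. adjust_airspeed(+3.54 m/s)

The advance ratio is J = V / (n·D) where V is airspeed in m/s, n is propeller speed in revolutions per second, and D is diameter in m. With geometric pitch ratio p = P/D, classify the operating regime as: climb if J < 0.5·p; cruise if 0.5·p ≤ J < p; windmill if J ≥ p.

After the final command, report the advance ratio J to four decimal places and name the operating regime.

set_propeller: D = 0.893 m, P = 0.449 m (p = P/D = 0.502800); state ← (V=0, rpm=0)
set_airspeed(41.59): V ← 41.59 m/s
adjust_airspeed(-17.39): V ← 41.59 -17.39 = 24.2 m/s
throttle_to(6959): rpm ← 6959
adjust_airspeed(+3.54): V ← 24.2 +3.54 = 27.74 m/s
final state: V = 27.74 m/s, rpm = 6959 → n = rpm/60 = 115.983333 rev/s
J = V / (n·D) = 27.74 / (115.983333 × 0.893) = 0.267830
regime bands: climb J<0.2514 | cruise [0.2514, 0.5028) | windmill J≥0.5028
J = 0.2678 → cruise

J = 0.2678, regime = cruise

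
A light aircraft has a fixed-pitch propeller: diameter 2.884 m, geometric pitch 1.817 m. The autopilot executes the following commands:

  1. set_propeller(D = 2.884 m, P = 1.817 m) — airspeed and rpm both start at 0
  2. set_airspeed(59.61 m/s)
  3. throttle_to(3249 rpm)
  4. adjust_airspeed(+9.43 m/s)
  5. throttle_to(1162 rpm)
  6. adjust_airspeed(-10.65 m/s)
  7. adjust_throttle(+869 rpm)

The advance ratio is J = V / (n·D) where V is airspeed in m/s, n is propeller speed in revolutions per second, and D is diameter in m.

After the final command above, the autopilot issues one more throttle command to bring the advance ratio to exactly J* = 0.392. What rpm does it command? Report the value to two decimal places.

rpm = 3098.91

set_propeller: D = 2.884 m, P = 1.817 m (p = P/D = 0.630028); state ← (V=0, rpm=0)
set_airspeed(59.61): V ← 59.61 m/s
throttle_to(3249): rpm ← 3249
adjust_airspeed(+9.43): V ← 59.61 +9.43 = 69.04 m/s
throttle_to(1162): rpm ← 1162
adjust_airspeed(-10.65): V ← 69.04 -10.65 = 58.39 m/s
adjust_throttle(+869): rpm ← 1162 +869 = 2031
final state: V = 58.39 m/s, rpm = 2031 → n = rpm/60 = 33.850000 rev/s
target J* = 0.392; solve J* = V/(n·D) for n: n = V/(J*·D) = 58.39/(0.392 × 2.884) = 51.648433 rev/s
rpm = 60·n = 3098.905998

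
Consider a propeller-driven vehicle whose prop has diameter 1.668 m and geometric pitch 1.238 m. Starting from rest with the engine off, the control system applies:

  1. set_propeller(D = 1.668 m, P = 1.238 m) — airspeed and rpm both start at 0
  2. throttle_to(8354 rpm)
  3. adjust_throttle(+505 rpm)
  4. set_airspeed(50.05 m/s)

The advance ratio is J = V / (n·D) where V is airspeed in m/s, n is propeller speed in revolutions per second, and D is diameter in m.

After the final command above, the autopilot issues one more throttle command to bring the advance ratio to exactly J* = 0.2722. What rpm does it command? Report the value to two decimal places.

rpm = 6614.11

set_propeller: D = 1.668 m, P = 1.238 m (p = P/D = 0.742206); state ← (V=0, rpm=0)
throttle_to(8354): rpm ← 8354
adjust_throttle(+505): rpm ← 8354 +505 = 8859
set_airspeed(50.05): V ← 50.05 m/s
final state: V = 50.05 m/s, rpm = 8859 → n = rpm/60 = 147.650000 rev/s
target J* = 0.2722; solve J* = V/(n·D) for n: n = V/(J*·D) = 50.05/(0.2722 × 1.668) = 110.235104 rev/s
rpm = 60·n = 6614.106217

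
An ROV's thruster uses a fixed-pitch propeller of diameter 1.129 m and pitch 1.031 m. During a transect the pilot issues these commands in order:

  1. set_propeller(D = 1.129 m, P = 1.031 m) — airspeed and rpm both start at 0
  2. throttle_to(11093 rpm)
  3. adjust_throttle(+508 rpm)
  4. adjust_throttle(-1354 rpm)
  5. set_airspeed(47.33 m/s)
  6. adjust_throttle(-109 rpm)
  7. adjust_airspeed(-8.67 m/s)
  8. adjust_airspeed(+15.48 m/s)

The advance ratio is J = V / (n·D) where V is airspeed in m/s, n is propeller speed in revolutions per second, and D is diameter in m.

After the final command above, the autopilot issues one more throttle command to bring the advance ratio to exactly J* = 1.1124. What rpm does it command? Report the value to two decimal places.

rpm = 2586.51

set_propeller: D = 1.129 m, P = 1.031 m (p = P/D = 0.913198); state ← (V=0, rpm=0)
throttle_to(11093): rpm ← 11093
adjust_throttle(+508): rpm ← 11093 +508 = 11601
adjust_throttle(-1354): rpm ← 11601 -1354 = 10247
set_airspeed(47.33): V ← 47.33 m/s
adjust_throttle(-109): rpm ← 10247 -109 = 10138
adjust_airspeed(-8.67): V ← 47.33 -8.67 = 38.66 m/s
adjust_airspeed(+15.48): V ← 38.66 +15.48 = 54.14 m/s
final state: V = 54.14 m/s, rpm = 10138 → n = rpm/60 = 168.966667 rev/s
target J* = 1.1124; solve J* = V/(n·D) for n: n = V/(J*·D) = 54.14/(1.1124 × 1.129) = 43.108541 rev/s
rpm = 60·n = 2586.512489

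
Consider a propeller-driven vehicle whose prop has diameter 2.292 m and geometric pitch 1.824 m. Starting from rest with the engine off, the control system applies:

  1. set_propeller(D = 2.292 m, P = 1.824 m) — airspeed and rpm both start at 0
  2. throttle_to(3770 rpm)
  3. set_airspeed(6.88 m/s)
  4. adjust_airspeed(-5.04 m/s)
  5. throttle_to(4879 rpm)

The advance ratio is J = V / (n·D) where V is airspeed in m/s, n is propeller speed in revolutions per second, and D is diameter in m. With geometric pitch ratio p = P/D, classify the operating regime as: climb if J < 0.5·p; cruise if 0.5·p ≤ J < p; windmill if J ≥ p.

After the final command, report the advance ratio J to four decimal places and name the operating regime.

J = 0.0099, regime = climb

set_propeller: D = 2.292 m, P = 1.824 m (p = P/D = 0.795812); state ← (V=0, rpm=0)
throttle_to(3770): rpm ← 3770
set_airspeed(6.88): V ← 6.88 m/s
adjust_airspeed(-5.04): V ← 6.88 -5.04 = 1.84 m/s
throttle_to(4879): rpm ← 4879
final state: V = 1.84 m/s, rpm = 4879 → n = rpm/60 = 81.316667 rev/s
J = V / (n·D) = 1.84 / (81.316667 × 2.292) = 0.009872
regime bands: climb J<0.3979 | cruise [0.3979, 0.7958) | windmill J≥0.7958
J = 0.0099 → climb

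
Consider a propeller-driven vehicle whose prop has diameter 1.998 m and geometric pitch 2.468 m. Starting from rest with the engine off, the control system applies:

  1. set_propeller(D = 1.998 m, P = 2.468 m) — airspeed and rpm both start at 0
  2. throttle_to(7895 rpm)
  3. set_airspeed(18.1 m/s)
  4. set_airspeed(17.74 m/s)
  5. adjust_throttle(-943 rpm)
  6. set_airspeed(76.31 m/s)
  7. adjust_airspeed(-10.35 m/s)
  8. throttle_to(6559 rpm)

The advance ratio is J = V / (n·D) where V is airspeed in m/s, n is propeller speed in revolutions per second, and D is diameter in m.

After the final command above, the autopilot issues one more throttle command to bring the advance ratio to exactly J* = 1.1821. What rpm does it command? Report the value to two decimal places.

rpm = 1675.65

set_propeller: D = 1.998 m, P = 2.468 m (p = P/D = 1.235235); state ← (V=0, rpm=0)
throttle_to(7895): rpm ← 7895
set_airspeed(18.1): V ← 18.1 m/s
set_airspeed(17.74): V ← 17.74 m/s
adjust_throttle(-943): rpm ← 7895 -943 = 6952
set_airspeed(76.31): V ← 76.31 m/s
adjust_airspeed(-10.35): V ← 76.31 -10.35 = 65.96 m/s
throttle_to(6559): rpm ← 6559
final state: V = 65.96 m/s, rpm = 6559 → n = rpm/60 = 109.316667 rev/s
target J* = 1.1821; solve J* = V/(n·D) for n: n = V/(J*·D) = 65.96/(1.1821 × 1.998) = 27.927428 rev/s
rpm = 60·n = 1675.645699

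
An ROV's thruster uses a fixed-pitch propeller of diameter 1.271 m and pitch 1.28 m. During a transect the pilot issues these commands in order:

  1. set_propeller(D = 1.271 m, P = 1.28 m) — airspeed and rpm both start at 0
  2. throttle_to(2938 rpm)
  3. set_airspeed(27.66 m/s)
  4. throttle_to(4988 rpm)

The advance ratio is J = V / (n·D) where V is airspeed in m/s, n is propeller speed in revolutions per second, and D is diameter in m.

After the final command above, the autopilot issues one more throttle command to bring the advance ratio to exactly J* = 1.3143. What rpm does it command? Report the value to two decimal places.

set_propeller: D = 1.271 m, P = 1.28 m (p = P/D = 1.007081); state ← (V=0, rpm=0)
throttle_to(2938): rpm ← 2938
set_airspeed(27.66): V ← 27.66 m/s
throttle_to(4988): rpm ← 4988
final state: V = 27.66 m/s, rpm = 4988 → n = rpm/60 = 83.133333 rev/s
target J* = 1.3143; solve J* = V/(n·D) for n: n = V/(J*·D) = 27.66/(1.3143 × 1.271) = 16.558162 rev/s
rpm = 60·n = 993.489697

rpm = 993.49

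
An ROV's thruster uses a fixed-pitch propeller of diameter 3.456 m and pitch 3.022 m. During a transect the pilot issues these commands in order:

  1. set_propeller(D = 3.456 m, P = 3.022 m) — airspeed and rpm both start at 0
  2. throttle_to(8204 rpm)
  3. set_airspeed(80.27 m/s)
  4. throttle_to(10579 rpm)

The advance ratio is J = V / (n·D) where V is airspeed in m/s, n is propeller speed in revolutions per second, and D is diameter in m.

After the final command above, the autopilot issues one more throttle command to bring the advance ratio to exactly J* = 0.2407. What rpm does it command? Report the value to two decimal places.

set_propeller: D = 3.456 m, P = 3.022 m (p = P/D = 0.874421); state ← (V=0, rpm=0)
throttle_to(8204): rpm ← 8204
set_airspeed(80.27): V ← 80.27 m/s
throttle_to(10579): rpm ← 10579
final state: V = 80.27 m/s, rpm = 10579 → n = rpm/60 = 176.316667 rev/s
target J* = 0.2407; solve J* = V/(n·D) for n: n = V/(J*·D) = 80.27/(0.2407 × 3.456) = 96.494695 rev/s
rpm = 60·n = 5789.681715

rpm = 5789.68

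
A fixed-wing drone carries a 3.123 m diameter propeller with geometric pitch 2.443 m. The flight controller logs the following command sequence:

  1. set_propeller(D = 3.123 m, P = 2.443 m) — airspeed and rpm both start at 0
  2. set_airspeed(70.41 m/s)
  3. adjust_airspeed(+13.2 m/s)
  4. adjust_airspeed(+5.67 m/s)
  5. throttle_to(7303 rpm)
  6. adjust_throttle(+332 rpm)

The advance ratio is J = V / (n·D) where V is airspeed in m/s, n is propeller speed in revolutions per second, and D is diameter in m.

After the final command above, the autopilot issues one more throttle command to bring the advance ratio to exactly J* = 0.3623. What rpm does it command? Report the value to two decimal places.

set_propeller: D = 3.123 m, P = 2.443 m (p = P/D = 0.782261); state ← (V=0, rpm=0)
set_airspeed(70.41): V ← 70.41 m/s
adjust_airspeed(+13.2): V ← 70.41 +13.2 = 83.61 m/s
adjust_airspeed(+5.67): V ← 83.61 +5.67 = 89.28 m/s
throttle_to(7303): rpm ← 7303
adjust_throttle(+332): rpm ← 7303 +332 = 7635
final state: V = 89.28 m/s, rpm = 7635 → n = rpm/60 = 127.250000 rev/s
target J* = 0.3623; solve J* = V/(n·D) for n: n = V/(J*·D) = 89.28/(0.3623 × 3.123) = 78.906697 rev/s
rpm = 60·n = 4734.401808

rpm = 4734.40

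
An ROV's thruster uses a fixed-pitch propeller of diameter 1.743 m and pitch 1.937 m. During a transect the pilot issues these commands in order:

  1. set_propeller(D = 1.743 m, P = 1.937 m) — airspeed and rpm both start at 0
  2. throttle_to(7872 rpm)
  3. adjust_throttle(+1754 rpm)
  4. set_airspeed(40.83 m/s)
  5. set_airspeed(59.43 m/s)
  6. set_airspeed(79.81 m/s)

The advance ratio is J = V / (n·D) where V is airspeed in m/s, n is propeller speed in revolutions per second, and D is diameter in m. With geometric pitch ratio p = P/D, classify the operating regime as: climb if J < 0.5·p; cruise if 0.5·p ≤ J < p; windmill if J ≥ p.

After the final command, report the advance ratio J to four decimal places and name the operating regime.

J = 0.2854, regime = climb

set_propeller: D = 1.743 m, P = 1.937 m (p = P/D = 1.111302); state ← (V=0, rpm=0)
throttle_to(7872): rpm ← 7872
adjust_throttle(+1754): rpm ← 7872 +1754 = 9626
set_airspeed(40.83): V ← 40.83 m/s
set_airspeed(59.43): V ← 59.43 m/s
set_airspeed(79.81): V ← 79.81 m/s
final state: V = 79.81 m/s, rpm = 9626 → n = rpm/60 = 160.433333 rev/s
J = V / (n·D) = 79.81 / (160.433333 × 1.743) = 0.285407
regime bands: climb J<0.5557 | cruise [0.5557, 1.1113) | windmill J≥1.1113
J = 0.2854 → climb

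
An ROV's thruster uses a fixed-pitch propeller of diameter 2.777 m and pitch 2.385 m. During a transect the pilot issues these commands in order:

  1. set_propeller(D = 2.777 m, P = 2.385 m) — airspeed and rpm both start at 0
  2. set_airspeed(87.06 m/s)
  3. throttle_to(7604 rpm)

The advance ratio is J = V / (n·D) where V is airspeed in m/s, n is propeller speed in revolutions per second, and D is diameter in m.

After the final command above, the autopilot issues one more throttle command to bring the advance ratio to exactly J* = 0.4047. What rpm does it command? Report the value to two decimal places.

set_propeller: D = 2.777 m, P = 2.385 m (p = P/D = 0.858840); state ← (V=0, rpm=0)
set_airspeed(87.06): V ← 87.06 m/s
throttle_to(7604): rpm ← 7604
final state: V = 87.06 m/s, rpm = 7604 → n = rpm/60 = 126.733333 rev/s
target J* = 0.4047; solve J* = V/(n·D) for n: n = V/(J*·D) = 87.06/(0.4047 × 2.777) = 77.465723 rev/s
rpm = 60·n = 4647.943381

rpm = 4647.94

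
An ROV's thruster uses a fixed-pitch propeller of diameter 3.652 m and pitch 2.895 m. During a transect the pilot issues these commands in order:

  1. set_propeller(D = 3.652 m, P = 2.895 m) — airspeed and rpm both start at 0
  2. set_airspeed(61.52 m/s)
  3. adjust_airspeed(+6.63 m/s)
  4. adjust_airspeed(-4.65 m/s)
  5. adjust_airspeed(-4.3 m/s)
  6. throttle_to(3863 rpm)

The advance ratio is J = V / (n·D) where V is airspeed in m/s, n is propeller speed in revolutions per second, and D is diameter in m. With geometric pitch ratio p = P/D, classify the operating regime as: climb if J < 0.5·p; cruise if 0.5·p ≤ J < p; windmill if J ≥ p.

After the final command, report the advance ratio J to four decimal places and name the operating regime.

J = 0.2518, regime = climb

set_propeller: D = 3.652 m, P = 2.895 m (p = P/D = 0.792716); state ← (V=0, rpm=0)
set_airspeed(61.52): V ← 61.52 m/s
adjust_airspeed(+6.63): V ← 61.52 +6.63 = 68.15 m/s
adjust_airspeed(-4.65): V ← 68.15 -4.65 = 63.5 m/s
adjust_airspeed(-4.3): V ← 63.5 -4.3 = 59.2 m/s
throttle_to(3863): rpm ← 3863
final state: V = 59.2 m/s, rpm = 3863 → n = rpm/60 = 64.383333 rev/s
J = V / (n·D) = 59.2 / (64.383333 × 3.652) = 0.251778
regime bands: climb J<0.3964 | cruise [0.3964, 0.7927) | windmill J≥0.7927
J = 0.2518 → climb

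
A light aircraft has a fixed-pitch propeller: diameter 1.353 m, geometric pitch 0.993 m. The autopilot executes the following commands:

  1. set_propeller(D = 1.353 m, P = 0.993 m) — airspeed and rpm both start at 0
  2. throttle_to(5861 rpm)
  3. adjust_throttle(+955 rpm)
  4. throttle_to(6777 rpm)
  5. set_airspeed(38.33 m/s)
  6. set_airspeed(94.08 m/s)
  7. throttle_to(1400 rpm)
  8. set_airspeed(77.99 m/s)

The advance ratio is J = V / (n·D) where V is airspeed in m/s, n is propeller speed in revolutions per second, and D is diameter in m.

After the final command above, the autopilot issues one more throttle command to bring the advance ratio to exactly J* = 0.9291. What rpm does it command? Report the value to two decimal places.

rpm = 3722.46

set_propeller: D = 1.353 m, P = 0.993 m (p = P/D = 0.733925); state ← (V=0, rpm=0)
throttle_to(5861): rpm ← 5861
adjust_throttle(+955): rpm ← 5861 +955 = 6816
throttle_to(6777): rpm ← 6777
set_airspeed(38.33): V ← 38.33 m/s
set_airspeed(94.08): V ← 94.08 m/s
throttle_to(1400): rpm ← 1400
set_airspeed(77.99): V ← 77.99 m/s
final state: V = 77.99 m/s, rpm = 1400 → n = rpm/60 = 23.333333 rev/s
target J* = 0.9291; solve J* = V/(n·D) for n: n = V/(J*·D) = 77.99/(0.9291 × 1.353) = 62.040982 rev/s
rpm = 60·n = 3722.458923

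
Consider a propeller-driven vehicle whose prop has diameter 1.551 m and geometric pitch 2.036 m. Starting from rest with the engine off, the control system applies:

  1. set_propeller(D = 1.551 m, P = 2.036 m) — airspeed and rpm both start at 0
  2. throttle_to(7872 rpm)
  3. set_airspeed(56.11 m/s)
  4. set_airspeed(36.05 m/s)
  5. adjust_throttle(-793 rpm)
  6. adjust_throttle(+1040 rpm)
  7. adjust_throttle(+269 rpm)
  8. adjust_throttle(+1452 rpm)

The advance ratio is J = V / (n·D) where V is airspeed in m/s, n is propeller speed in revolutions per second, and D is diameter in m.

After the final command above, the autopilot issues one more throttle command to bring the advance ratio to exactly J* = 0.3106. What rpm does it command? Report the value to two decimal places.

rpm = 4489.97

set_propeller: D = 1.551 m, P = 2.036 m (p = P/D = 1.312701); state ← (V=0, rpm=0)
throttle_to(7872): rpm ← 7872
set_airspeed(56.11): V ← 56.11 m/s
set_airspeed(36.05): V ← 36.05 m/s
adjust_throttle(-793): rpm ← 7872 -793 = 7079
adjust_throttle(+1040): rpm ← 7079 +1040 = 8119
adjust_throttle(+269): rpm ← 8119 +269 = 8388
adjust_throttle(+1452): rpm ← 8388 +1452 = 9840
final state: V = 36.05 m/s, rpm = 9840 → n = rpm/60 = 164.000000 rev/s
target J* = 0.3106; solve J* = V/(n·D) for n: n = V/(J*·D) = 36.05/(0.3106 × 1.551) = 74.832804 rev/s
rpm = 60·n = 4489.968253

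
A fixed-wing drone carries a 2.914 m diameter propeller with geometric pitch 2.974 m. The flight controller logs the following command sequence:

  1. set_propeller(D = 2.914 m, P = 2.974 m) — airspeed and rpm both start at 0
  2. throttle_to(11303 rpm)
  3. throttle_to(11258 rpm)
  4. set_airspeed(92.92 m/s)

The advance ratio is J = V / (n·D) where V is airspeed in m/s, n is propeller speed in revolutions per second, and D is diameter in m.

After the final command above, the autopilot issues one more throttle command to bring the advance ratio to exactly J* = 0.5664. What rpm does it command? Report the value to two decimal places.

set_propeller: D = 2.914 m, P = 2.974 m (p = P/D = 1.020590); state ← (V=0, rpm=0)
throttle_to(11303): rpm ← 11303
throttle_to(11258): rpm ← 11258
set_airspeed(92.92): V ← 92.92 m/s
final state: V = 92.92 m/s, rpm = 11258 → n = rpm/60 = 187.633333 rev/s
target J* = 0.5664; solve J* = V/(n·D) for n: n = V/(J*·D) = 92.92/(0.5664 × 2.914) = 56.298446 rev/s
rpm = 60·n = 3377.906774

rpm = 3377.91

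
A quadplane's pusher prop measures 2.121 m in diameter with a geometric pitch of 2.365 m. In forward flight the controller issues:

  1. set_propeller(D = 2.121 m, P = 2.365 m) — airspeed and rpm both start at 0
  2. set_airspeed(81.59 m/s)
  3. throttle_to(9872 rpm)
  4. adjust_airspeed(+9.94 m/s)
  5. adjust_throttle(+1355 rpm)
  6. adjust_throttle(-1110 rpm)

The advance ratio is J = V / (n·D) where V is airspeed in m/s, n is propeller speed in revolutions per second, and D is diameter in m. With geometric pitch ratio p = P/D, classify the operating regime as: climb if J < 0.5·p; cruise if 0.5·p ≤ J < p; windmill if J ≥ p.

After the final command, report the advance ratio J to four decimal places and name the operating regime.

J = 0.2559, regime = climb

set_propeller: D = 2.121 m, P = 2.365 m (p = P/D = 1.115040); state ← (V=0, rpm=0)
set_airspeed(81.59): V ← 81.59 m/s
throttle_to(9872): rpm ← 9872
adjust_airspeed(+9.94): V ← 81.59 +9.94 = 91.53 m/s
adjust_throttle(+1355): rpm ← 9872 +1355 = 11227
adjust_throttle(-1110): rpm ← 11227 -1110 = 10117
final state: V = 91.53 m/s, rpm = 10117 → n = rpm/60 = 168.616667 rev/s
J = V / (n·D) = 91.53 / (168.616667 × 2.121) = 0.255931
regime bands: climb J<0.5575 | cruise [0.5575, 1.1150) | windmill J≥1.1150
J = 0.2559 → climb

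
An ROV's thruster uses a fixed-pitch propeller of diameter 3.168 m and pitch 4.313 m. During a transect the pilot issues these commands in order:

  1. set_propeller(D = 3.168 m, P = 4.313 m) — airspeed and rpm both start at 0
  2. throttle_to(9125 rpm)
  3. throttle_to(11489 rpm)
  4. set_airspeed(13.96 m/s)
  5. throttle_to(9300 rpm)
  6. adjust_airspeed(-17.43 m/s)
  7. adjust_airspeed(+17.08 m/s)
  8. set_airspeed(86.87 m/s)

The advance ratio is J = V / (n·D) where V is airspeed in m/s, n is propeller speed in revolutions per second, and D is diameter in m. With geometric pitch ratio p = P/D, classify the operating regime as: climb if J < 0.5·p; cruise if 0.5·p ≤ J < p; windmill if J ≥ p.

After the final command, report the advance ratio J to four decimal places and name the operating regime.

J = 0.1769, regime = climb

set_propeller: D = 3.168 m, P = 4.313 m (p = P/D = 1.361427); state ← (V=0, rpm=0)
throttle_to(9125): rpm ← 9125
throttle_to(11489): rpm ← 11489
set_airspeed(13.96): V ← 13.96 m/s
throttle_to(9300): rpm ← 9300
adjust_airspeed(-17.43): V ← 13.96 -17.43 = -3.47 m/s
adjust_airspeed(+17.08): V ← -3.47 +17.08 = 13.61 m/s
set_airspeed(86.87): V ← 86.87 m/s
final state: V = 86.87 m/s, rpm = 9300 → n = rpm/60 = 155.000000 rev/s
J = V / (n·D) = 86.87 / (155.000000 × 3.168) = 0.176910
regime bands: climb J<0.6807 | cruise [0.6807, 1.3614) | windmill J≥1.3614
J = 0.1769 → climb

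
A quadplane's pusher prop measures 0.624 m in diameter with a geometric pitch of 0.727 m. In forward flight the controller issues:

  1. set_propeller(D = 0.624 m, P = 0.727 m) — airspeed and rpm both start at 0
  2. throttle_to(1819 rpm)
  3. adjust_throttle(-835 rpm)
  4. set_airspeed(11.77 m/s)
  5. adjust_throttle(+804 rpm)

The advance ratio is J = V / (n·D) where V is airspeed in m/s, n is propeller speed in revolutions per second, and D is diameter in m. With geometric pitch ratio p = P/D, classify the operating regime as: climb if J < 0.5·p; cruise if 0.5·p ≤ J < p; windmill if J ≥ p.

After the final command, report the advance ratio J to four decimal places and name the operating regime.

J = 0.6330, regime = cruise

set_propeller: D = 0.624 m, P = 0.727 m (p = P/D = 1.165064); state ← (V=0, rpm=0)
throttle_to(1819): rpm ← 1819
adjust_throttle(-835): rpm ← 1819 -835 = 984
set_airspeed(11.77): V ← 11.77 m/s
adjust_throttle(+804): rpm ← 984 +804 = 1788
final state: V = 11.77 m/s, rpm = 1788 → n = rpm/60 = 29.800000 rev/s
J = V / (n·D) = 11.77 / (29.800000 × 0.624) = 0.632959
regime bands: climb J<0.5825 | cruise [0.5825, 1.1651) | windmill J≥1.1651
J = 0.6330 → cruise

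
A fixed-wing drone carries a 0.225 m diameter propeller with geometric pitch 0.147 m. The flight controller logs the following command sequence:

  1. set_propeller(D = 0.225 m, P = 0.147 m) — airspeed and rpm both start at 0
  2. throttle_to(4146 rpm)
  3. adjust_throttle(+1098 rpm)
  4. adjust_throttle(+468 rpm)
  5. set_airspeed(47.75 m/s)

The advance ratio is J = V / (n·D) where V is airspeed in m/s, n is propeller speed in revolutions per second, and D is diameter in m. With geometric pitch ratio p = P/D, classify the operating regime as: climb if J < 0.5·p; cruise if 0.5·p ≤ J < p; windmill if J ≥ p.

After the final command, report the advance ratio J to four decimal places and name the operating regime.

set_propeller: D = 0.225 m, P = 0.147 m (p = P/D = 0.653333); state ← (V=0, rpm=0)
throttle_to(4146): rpm ← 4146
adjust_throttle(+1098): rpm ← 4146 +1098 = 5244
adjust_throttle(+468): rpm ← 5244 +468 = 5712
set_airspeed(47.75): V ← 47.75 m/s
final state: V = 47.75 m/s, rpm = 5712 → n = rpm/60 = 95.200000 rev/s
J = V / (n·D) = 47.75 / (95.200000 × 0.225) = 2.229225
regime bands: climb J<0.3267 | cruise [0.3267, 0.6533) | windmill J≥0.6533
J = 2.2292 → windmill

J = 2.2292, regime = windmill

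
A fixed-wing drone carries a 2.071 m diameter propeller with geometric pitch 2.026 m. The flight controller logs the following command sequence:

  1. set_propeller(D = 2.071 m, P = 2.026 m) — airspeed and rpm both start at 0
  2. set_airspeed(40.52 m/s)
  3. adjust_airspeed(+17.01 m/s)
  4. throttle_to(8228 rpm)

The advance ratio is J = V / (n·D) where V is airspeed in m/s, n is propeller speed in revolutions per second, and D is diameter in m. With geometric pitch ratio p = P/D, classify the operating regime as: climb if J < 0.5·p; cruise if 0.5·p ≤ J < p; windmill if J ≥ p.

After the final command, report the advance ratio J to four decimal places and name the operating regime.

set_propeller: D = 2.071 m, P = 2.026 m (p = P/D = 0.978271); state ← (V=0, rpm=0)
set_airspeed(40.52): V ← 40.52 m/s
adjust_airspeed(+17.01): V ← 40.52 +17.01 = 57.53 m/s
throttle_to(8228): rpm ← 8228
final state: V = 57.53 m/s, rpm = 8228 → n = rpm/60 = 137.133333 rev/s
J = V / (n·D) = 57.53 / (137.133333 × 2.071) = 0.202568
regime bands: climb J<0.4891 | cruise [0.4891, 0.9783) | windmill J≥0.9783
J = 0.2026 → climb

J = 0.2026, regime = climb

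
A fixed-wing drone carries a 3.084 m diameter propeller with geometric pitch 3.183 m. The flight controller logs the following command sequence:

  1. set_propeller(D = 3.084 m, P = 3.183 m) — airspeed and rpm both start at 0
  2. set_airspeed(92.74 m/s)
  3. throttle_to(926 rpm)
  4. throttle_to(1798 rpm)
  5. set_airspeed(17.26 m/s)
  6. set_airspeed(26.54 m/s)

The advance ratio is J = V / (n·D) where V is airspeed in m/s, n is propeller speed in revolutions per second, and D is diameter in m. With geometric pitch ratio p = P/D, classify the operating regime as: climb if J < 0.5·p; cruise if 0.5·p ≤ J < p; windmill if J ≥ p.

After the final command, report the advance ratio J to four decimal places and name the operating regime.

J = 0.2872, regime = climb

set_propeller: D = 3.084 m, P = 3.183 m (p = P/D = 1.032101); state ← (V=0, rpm=0)
set_airspeed(92.74): V ← 92.74 m/s
throttle_to(926): rpm ← 926
throttle_to(1798): rpm ← 1798
set_airspeed(17.26): V ← 17.26 m/s
set_airspeed(26.54): V ← 26.54 m/s
final state: V = 26.54 m/s, rpm = 1798 → n = rpm/60 = 29.966667 rev/s
J = V / (n·D) = 26.54 / (29.966667 × 3.084) = 0.287176
regime bands: climb J<0.5161 | cruise [0.5161, 1.0321) | windmill J≥1.0321
J = 0.2872 → climb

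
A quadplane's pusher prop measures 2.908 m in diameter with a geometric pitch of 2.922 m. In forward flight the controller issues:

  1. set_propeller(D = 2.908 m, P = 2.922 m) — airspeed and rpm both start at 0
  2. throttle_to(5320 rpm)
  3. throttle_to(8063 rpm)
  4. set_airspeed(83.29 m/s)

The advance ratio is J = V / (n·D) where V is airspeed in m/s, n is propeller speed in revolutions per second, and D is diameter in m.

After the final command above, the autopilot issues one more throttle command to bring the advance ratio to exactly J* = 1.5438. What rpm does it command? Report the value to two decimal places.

rpm = 1113.16

set_propeller: D = 2.908 m, P = 2.922 m (p = P/D = 1.004814); state ← (V=0, rpm=0)
throttle_to(5320): rpm ← 5320
throttle_to(8063): rpm ← 8063
set_airspeed(83.29): V ← 83.29 m/s
final state: V = 83.29 m/s, rpm = 8063 → n = rpm/60 = 134.383333 rev/s
target J* = 1.5438; solve J* = V/(n·D) for n: n = V/(J*·D) = 83.29/(1.5438 × 2.908) = 18.552713 rev/s
rpm = 60·n = 1113.162772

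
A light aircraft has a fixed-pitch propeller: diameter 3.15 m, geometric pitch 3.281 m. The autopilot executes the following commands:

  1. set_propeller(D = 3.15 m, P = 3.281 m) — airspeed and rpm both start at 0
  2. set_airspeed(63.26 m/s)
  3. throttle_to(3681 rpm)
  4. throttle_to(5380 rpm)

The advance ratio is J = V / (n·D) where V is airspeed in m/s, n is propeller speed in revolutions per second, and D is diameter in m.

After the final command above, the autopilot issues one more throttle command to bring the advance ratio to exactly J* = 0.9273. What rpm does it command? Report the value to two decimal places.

rpm = 1299.42

set_propeller: D = 3.15 m, P = 3.281 m (p = P/D = 1.041587); state ← (V=0, rpm=0)
set_airspeed(63.26): V ← 63.26 m/s
throttle_to(3681): rpm ← 3681
throttle_to(5380): rpm ← 5380
final state: V = 63.26 m/s, rpm = 5380 → n = rpm/60 = 89.666667 rev/s
target J* = 0.9273; solve J* = V/(n·D) for n: n = V/(J*·D) = 63.26/(0.9273 × 3.15) = 21.657004 rev/s
rpm = 60·n = 1299.420232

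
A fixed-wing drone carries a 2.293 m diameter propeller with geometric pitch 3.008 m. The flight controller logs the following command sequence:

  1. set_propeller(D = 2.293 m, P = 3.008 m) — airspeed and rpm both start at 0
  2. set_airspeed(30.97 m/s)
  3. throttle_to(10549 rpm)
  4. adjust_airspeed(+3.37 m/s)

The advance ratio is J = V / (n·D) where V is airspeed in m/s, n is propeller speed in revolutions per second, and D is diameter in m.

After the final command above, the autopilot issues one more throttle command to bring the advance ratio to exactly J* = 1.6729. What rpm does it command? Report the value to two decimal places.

set_propeller: D = 2.293 m, P = 3.008 m (p = P/D = 1.311819); state ← (V=0, rpm=0)
set_airspeed(30.97): V ← 30.97 m/s
throttle_to(10549): rpm ← 10549
adjust_airspeed(+3.37): V ← 30.97 +3.37 = 34.34 m/s
final state: V = 34.34 m/s, rpm = 10549 → n = rpm/60 = 175.816667 rev/s
target J* = 1.6729; solve J* = V/(n·D) for n: n = V/(J*·D) = 34.34/(1.6729 × 2.293) = 8.952127 rev/s
rpm = 60·n = 537.127645

rpm = 537.13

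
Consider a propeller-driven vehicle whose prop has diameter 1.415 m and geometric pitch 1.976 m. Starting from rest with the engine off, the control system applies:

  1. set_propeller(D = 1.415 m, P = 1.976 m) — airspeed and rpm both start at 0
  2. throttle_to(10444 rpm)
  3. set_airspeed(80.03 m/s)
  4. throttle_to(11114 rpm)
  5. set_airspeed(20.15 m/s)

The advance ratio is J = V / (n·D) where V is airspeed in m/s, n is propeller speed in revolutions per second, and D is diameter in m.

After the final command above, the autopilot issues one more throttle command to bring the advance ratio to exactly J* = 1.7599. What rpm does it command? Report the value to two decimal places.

rpm = 485.49

set_propeller: D = 1.415 m, P = 1.976 m (p = P/D = 1.396466); state ← (V=0, rpm=0)
throttle_to(10444): rpm ← 10444
set_airspeed(80.03): V ← 80.03 m/s
throttle_to(11114): rpm ← 11114
set_airspeed(20.15): V ← 20.15 m/s
final state: V = 20.15 m/s, rpm = 11114 → n = rpm/60 = 185.233333 rev/s
target J* = 1.7599; solve J* = V/(n·D) for n: n = V/(J*·D) = 20.15/(1.7599 × 1.415) = 8.091529 rev/s
rpm = 60·n = 485.491767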